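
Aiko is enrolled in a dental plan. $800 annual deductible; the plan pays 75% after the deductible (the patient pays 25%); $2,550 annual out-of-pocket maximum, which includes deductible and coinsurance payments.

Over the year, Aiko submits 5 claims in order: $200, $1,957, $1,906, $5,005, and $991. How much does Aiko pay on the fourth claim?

#1 ($200): entire amount goes to the deductible. Patient pays $200; OOP now $200.
#2 ($1,957): deductible takes $600, $1,357 remains; 25% of $1,357 = $339.25. Patient pays $939.25; OOP now $1,139.25.
#3 ($1,906): deductible already satisfied, so patient's share is 25% × $1,906 = $476.50. Cost to patient: $476.50. OOP to date $1,615.75.
#4 ($5,005): 25% coinsurance on $5,005 = $1,251.25. That would push OOP to $2,867, over the $2,550 cap, so patient pays $2,550 − $1,615.75 = $934.25.

$934.25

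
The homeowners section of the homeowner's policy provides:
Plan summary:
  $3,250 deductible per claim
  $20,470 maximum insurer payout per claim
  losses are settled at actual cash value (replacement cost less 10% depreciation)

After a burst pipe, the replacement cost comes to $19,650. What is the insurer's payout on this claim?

Actual cash value after 10% depreciation: $19,650 × 90% = $17,685.
After the deductible, $17,685 − $3,250 = $14,435 remains.
$14,435 ≤ $20,470, so the limit doesn't bind; insurer pays $14,435.

$14,435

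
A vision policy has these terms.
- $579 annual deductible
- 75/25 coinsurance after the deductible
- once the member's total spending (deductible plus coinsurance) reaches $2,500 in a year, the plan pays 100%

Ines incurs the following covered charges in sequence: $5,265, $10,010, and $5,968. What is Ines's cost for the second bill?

Claim 1 — $5,265: $579 finishes the deductible; $4,686 goes to coinsurance; 25% of $4,686 = $1,171.50. Member owes $1,750.50 (running OOP $1,750.50).
Claim 2 — $10,010: deductible already satisfied, so member's share is 25% × $10,010 = $2,502.50. OOP would hit $4,253 > $2,500, so the cap limits the member to $2,500 − $1,750.50 = $749.50.

$749.50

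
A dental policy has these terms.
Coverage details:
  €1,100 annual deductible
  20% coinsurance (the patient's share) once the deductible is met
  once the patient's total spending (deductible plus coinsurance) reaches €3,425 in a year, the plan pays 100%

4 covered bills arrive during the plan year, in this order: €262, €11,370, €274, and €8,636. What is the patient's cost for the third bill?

#1 (€262): fully absorbed by the deductible. Cost to patient: €262. OOP to date €262.
#2 (€11,370): €838 to deductible, leaving €10,532; coinsurance €10,532 × 20% = €2,106.40. Cost to patient: €2,944.40. OOP to date €3,206.40.
#3 (€274): 20% coinsurance on €274 = €54.80. Patient owes €54.80 (running OOP €3,261.20).

€54.80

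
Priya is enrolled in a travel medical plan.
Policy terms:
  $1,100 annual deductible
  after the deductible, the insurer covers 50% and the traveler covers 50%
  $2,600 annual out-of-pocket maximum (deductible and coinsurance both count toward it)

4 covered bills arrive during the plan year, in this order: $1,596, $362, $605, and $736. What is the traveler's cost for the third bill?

#1 ($1,596): $1,100 to deductible, leaving $496; traveler's 50% is $248. Traveler owes $1,348 (running OOP $1,348).
#2 ($362): 50% coinsurance on $362 = $181. Traveler pays $181; OOP now $1,529.
#3 ($605): deductible already satisfied, so traveler's share is 50% × $605 = $302.50. Traveler pays $302.50; OOP now $1,831.50.

$302.50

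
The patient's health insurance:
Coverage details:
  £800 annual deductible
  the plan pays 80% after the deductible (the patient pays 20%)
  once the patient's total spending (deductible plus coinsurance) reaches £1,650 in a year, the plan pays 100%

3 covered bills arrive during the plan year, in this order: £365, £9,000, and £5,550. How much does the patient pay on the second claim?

Bill 1, £365: fully absorbed by the deductible. Patient pays £365; OOP now £365.
Bill 2, £9,000: deductible takes £435, £8,565 remains; coinsurance £8,565 × 20% = £1,713. Claim cost before the cap: £435 + £1,713 = £2,148. That would push OOP to £2,513, over the £1,650 cap, so patient pays £1,650 − £365 = £1,285.

£1,285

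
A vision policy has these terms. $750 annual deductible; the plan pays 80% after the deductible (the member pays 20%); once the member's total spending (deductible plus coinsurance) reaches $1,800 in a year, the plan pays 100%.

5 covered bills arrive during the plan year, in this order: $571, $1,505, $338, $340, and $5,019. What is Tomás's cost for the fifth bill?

Claim 1 — $571: fully absorbed by the deductible. Member pays $571; OOP now $571.
Claim 2 — $1,505: $179 finishes the deductible; $1,326 goes to coinsurance; coinsurance $1,326 × 20% = $265.20. Member owes $444.20 (running OOP $1,015.20).
Claim 3 — $338: 20% coinsurance on $338 = $67.60. Member pays $67.60; OOP now $1,082.80.
Claim 4 — $340: deductible met; 20% of $340 = $68. Cost to member: $68. OOP to date $1,150.80.
Claim 5 — $5,019: deductible met; 20% of $5,019 = $1,003.80. Adding that to $1,150.80 gives $2,154.60, past the $1,800 cap; member pays only $1,800 − $1,150.80 = $649.20.

$649.20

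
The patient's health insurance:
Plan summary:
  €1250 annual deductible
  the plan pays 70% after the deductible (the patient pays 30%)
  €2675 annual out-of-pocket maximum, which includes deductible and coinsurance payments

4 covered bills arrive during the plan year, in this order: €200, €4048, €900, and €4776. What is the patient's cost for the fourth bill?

€255.60

Claim 1 (€200): all of it applies to the deductible. Patient pays €200; OOP now €200.
Claim 2 (€4048): deductible takes €1050, €2998 remains; patient's 30% is €899.40. Patient pays €1949.40; OOP now €2149.40.
Claim 3 (€900): deductible met; 30% of €900 = €270. Patient pays €270; OOP now €2419.40.
Claim 4 (€4776): deductible met; 30% of €4776 = €1432.80. That would push OOP to €3852.20, over the €2675 cap, so patient pays €2675 − €2419.40 = €255.60.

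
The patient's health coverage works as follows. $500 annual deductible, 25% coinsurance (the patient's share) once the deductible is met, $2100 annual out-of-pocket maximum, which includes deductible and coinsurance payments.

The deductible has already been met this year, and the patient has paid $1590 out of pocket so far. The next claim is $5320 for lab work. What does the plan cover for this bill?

The deductible is already satisfied, so the full bill goes to coinsurance.
Coinsurance: $5320 × 25% = $1330.
Year-to-date out-of-pocket would reach $1590 + $1330 = $2920, above the $2100 maximum, so the patient pays only $2100 − $1590 = $510.
Insurer pays the balance: $5320 − $510 = $4810.

$4810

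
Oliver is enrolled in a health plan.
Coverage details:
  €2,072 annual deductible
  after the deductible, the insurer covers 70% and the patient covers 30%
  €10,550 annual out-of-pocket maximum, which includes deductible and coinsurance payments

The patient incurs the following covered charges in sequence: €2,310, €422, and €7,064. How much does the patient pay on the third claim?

€2,119.20

Claim 1 (€2,310): €2,072 finishes the deductible; €238 goes to coinsurance; patient's 30% is €71.40. Cost to patient: €2,143.40. OOP to date €2,143.40.
Claim 2 (€422): deductible already satisfied, so patient's share is 30% × €422 = €126.60. Patient owes €126.60 (running OOP €2,270).
Claim 3 (€7,064): 30% coinsurance on €7,064 = €2,119.20. Patient pays €2,119.20; OOP now €4,389.20.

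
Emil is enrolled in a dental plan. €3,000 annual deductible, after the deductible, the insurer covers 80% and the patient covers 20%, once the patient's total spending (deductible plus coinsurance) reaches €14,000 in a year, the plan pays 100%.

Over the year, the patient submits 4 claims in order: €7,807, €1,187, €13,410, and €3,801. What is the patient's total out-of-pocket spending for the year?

#1 (€7,807): €3,000 finishes the deductible; €4,807 goes to coinsurance; patient's 20% is €961.40. Cost to patient: €3,961.40. OOP to date €3,961.40.
#2 (€1,187): 20% coinsurance on €1,187 = €237.40. Patient pays €237.40; OOP now €4,198.80.
#3 (€13,410): deductible already satisfied, so patient's share is 20% × €13,410 = €2,682. Patient pays €2,682; OOP now €6,880.80.
#4 (€3,801): 20% coinsurance on €3,801 = €760.20. Patient pays €760.20; OOP now €7,641.
Summing the patient's payments: €3,961.40 + €237.40 + €2,682 + €760.20 = €7,641.

€7,641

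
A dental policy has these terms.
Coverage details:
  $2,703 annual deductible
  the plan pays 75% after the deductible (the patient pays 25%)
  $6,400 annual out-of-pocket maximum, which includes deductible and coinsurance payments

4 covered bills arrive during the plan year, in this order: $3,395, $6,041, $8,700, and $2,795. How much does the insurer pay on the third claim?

Bill 1, $3,395: $2,703 finishes the deductible; $692 goes to coinsurance; 25% of $692 = $173. Patient owes $2,876 (running OOP $2,876). Insurer: $3,395 − $2,876 = $519.
Bill 2, $6,041: deductible already satisfied, so patient's share is 25% × $6,041 = $1,510.25. Cost to patient: $1,510.25. OOP to date $4,386.25. Plan pays $6,041 − $1,510.25 = $4,530.75.
Bill 3, $8,700: 25% coinsurance on $8,700 = $2,175. Adding that to $4,386.25 gives $6,561.25, past the $6,400 cap; patient pays only $6,400 − $4,386.25 = $2,013.75. Plan pays $8,700 − $2,013.75 = $6,686.25.

$6,686.25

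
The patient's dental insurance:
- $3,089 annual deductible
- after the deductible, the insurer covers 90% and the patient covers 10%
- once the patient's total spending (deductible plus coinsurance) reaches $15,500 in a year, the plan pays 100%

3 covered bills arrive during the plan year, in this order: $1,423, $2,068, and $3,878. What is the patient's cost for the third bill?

Bill 1, $1,423: entire amount goes to the deductible. Patient pays $1,423; OOP now $1,423.
Bill 2, $2,068: deductible takes $1,666, $402 remains; 10% of $402 = $40.20. Patient pays $1,706.20; OOP now $3,129.20.
Bill 3, $3,878: 10% coinsurance on $3,878 = $387.80. Cost to patient: $387.80. OOP to date $3,517.

$387.80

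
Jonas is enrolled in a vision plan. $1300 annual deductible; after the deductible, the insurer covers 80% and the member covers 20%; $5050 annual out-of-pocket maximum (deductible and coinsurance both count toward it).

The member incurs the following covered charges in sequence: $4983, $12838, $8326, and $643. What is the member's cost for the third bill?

$445.80

Claim 1 ($4983): $1300 to deductible, leaving $3683; member's 20% is $736.60. Cost to member: $2036.60. OOP to date $2036.60.
Claim 2 ($12838): deductible already satisfied, so member's share is 20% × $12838 = $2567.60. Member pays $2567.60; OOP now $4604.20.
Claim 3 ($8326): deductible already satisfied, so member's share is 20% × $8326 = $1665.20. OOP would hit $6269.40 > $5050, so the cap limits the member to $5050 − $4604.20 = $445.80.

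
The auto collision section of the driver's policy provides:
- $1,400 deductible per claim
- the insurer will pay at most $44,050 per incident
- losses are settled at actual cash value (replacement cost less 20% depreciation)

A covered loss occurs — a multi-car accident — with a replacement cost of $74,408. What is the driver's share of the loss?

Actual cash value after 20% depreciation: $74,408 × 80% = $59,526.40.
Less the $1,400 deductible: $59,526.40 − $1,400 = $58,126.40.
$58,126.40 exceeds the $44,050 limit, so the insurer pays the limit: $44,050.
Out of pocket: $74,408 − $44,050 = $30,358.

$30,358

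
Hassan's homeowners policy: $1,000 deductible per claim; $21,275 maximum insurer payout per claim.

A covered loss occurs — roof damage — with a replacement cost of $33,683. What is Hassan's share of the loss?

After the deductible, $33,683 − $1,000 = $32,683 remains.
$32,683 exceeds the $21,275 limit, so the insurer pays the limit: $21,275.
Homeowner's share is the uncovered remainder: $33,683 − $21,275 = $12,408.

$12,408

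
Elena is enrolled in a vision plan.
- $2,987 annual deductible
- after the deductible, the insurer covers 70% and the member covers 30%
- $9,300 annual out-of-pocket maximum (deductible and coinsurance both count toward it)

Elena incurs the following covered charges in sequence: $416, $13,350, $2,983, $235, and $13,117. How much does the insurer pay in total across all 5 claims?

Bill 1, $416: entire amount goes to the deductible. Member owes $416 (running OOP $416). Insurer: $416 − $416 = $0.
Bill 2, $13,350: $2,571 finishes the deductible; $10,779 goes to coinsurance; coinsurance $10,779 × 30% = $3,233.70. Member owes $5,804.70 (running OOP $6,220.70). Plan pays $13,350 − $5,804.70 = $7,545.30.
Bill 3, $2,983: 30% coinsurance on $2,983 = $894.90. Member pays $894.90; OOP now $7,115.60. Plan pays $2,983 − $894.90 = $2,088.10.
Bill 4, $235: 30% coinsurance on $235 = $70.50. Member owes $70.50 (running OOP $7,186.10). Plan pays $235 − $70.50 = $164.50.
Bill 5, $13,117: 30% coinsurance on $13,117 = $3,935.10. That would push OOP to $11,121.20, over the $9,300 cap, so member pays $9,300 − $7,186.10 = $2,113.90. Insurer: $13,117 − $2,113.90 = $11,003.10.
Insurer total = bills − member's total = $30,101 − $9,300 = $20,801.

$20,801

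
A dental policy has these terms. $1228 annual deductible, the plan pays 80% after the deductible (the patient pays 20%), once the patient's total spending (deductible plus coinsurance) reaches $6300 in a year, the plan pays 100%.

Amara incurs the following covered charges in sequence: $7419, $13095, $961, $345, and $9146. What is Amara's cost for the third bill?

$192.20

Claim 1 — $7419: $1228 to deductible, leaving $6191; coinsurance $6191 × 20% = $1238.20. Patient owes $2466.20 (running OOP $2466.20).
Claim 2 — $13095: deductible already satisfied, so patient's share is 20% × $13095 = $2619. Cost to patient: $2619. OOP to date $5085.20.
Claim 3 — $961: 20% coinsurance on $961 = $192.20. Cost to patient: $192.20. OOP to date $5277.40.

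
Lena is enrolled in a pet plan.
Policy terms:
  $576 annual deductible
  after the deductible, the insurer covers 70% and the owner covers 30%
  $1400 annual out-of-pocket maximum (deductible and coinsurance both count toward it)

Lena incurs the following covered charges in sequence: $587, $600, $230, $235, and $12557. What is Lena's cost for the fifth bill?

#1 ($587): deductible takes $576, $11 remains; 30% of $11 = $3.30. Owner pays $579.30; OOP now $579.30.
#2 ($600): deductible met; 30% of $600 = $180. Owner owes $180 (running OOP $759.30).
#3 ($230): 30% coinsurance on $230 = $69. Owner pays $69; OOP now $828.30.
#4 ($235): deductible already satisfied, so owner's share is 30% × $235 = $70.50. Cost to owner: $70.50. OOP to date $898.80.
#5 ($12557): deductible met; 30% of $12557 = $3767.10. OOP would hit $4665.90 > $1400, so the cap limits the owner to $1400 − $898.80 = $501.20.

$501.20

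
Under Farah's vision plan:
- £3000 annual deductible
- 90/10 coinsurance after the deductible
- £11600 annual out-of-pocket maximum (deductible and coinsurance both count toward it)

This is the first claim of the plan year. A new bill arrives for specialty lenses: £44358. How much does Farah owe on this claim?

£7135.80

Nothing has been paid toward the £3000 deductible, so the first £3000 of this charge is applied there.
The remaining £41358 (= £44358 − £3000) moves to coinsurance.
Coinsurance: £41358 × 10% = £4135.80.
So the member owes £3000 + £4135.80 = £7135.80 before any cap.
Total out-of-pocket so far would be £0 + £7135.80 = £7135.80, below the £11600 cap — no reduction.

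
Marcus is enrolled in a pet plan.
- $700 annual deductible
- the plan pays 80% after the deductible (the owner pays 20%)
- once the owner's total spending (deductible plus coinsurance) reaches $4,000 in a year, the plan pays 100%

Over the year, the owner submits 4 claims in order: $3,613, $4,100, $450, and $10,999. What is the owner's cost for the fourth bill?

#1 ($3,613): $700 to deductible, leaving $2,913; coinsurance $2,913 × 20% = $582.60. Cost to owner: $1,282.60. OOP to date $1,282.60.
#2 ($4,100): 20% coinsurance on $4,100 = $820. Owner owes $820 (running OOP $2,102.60).
#3 ($450): 20% coinsurance on $450 = $90. Owner owes $90 (running OOP $2,192.60).
#4 ($10,999): deductible already satisfied, so owner's share is 20% × $10,999 = $2,199.80. That would push OOP to $4,392.40, over the $4,000 cap, so owner pays $4,000 − $2,192.60 = $1,807.40.

$1,807.40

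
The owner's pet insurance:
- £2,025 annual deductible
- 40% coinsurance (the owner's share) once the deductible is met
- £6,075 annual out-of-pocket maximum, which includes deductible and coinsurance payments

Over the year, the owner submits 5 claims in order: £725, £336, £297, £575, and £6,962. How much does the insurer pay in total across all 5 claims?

£4,122

Bill 1, £725: all of it applies to the deductible. Owner owes £725 (running OOP £725). Plan pays £725 − £725 = £0.
Bill 2, £336: all of it applies to the deductible. Owner pays £336; OOP now £1,061. Insurer: £336 − £336 = £0.
Bill 3, £297: fully absorbed by the deductible. Owner owes £297 (running OOP £1,358). Insurer: £297 − £297 = £0.
Bill 4, £575: all of it applies to the deductible. Owner pays £575; OOP now £1,933. Insurer: £575 − £575 = £0.
Bill 5, £6,962: £92 finishes the deductible; £6,870 goes to coinsurance; owner's 40% is £2,748. Cost to owner: £2,840. OOP to date £4,773. Insurer: £6,962 − £2,840 = £4,122.
Insurer total = bills − owner's total = £8,895 − £4,773 = £4,122.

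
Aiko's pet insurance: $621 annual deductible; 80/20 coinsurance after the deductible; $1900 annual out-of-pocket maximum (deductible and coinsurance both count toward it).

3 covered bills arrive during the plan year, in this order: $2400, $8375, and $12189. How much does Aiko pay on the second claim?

$923.20

Claim 1 — $2400: $621 to deductible, leaving $1779; coinsurance $1779 × 20% = $355.80. Cost to owner: $976.80. OOP to date $976.80.
Claim 2 — $8375: deductible already satisfied, so owner's share is 20% × $8375 = $1675. Adding that to $976.80 gives $2651.80, past the $1900 cap; owner pays only $1900 − $976.80 = $923.20.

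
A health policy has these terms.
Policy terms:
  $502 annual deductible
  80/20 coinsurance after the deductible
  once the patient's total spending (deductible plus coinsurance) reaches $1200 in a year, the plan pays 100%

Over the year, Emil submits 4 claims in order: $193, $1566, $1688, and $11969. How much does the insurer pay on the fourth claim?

$11860

Claim 1 — $193: entire amount goes to the deductible. Patient pays $193; OOP now $193. Plan pays $193 − $193 = $0.
Claim 2 — $1566: $309 to deductible, leaving $1257; patient's 20% is $251.40. Patient pays $560.40; OOP now $753.40. Insurer: $1566 − $560.40 = $1005.60.
Claim 3 — $1688: deductible met; 20% of $1688 = $337.60. Patient pays $337.60; OOP now $1091. Insurer: $1688 − $337.60 = $1350.40.
Claim 4 — $11969: deductible already satisfied, so patient's share is 20% × $11969 = $2393.80. That would push OOP to $3484.80, over the $1200 cap, so patient pays $1200 − $1091 = $109. Plan pays $11969 − $109 = $11860.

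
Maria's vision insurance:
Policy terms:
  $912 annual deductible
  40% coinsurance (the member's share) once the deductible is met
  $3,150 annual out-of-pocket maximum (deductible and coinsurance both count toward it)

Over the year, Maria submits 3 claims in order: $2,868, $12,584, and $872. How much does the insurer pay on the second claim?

#1 ($2,868): $912 finishes the deductible; $1,956 goes to coinsurance; member's 40% is $782.40. Member owes $1,694.40 (running OOP $1,694.40). Plan pays $2,868 − $1,694.40 = $1,173.60.
#2 ($12,584): deductible already satisfied, so member's share is 40% × $12,584 = $5,033.60. Adding that to $1,694.40 gives $6,728, past the $3,150 cap; member pays only $3,150 − $1,694.40 = $1,455.60. Plan pays $12,584 − $1,455.60 = $11,128.40.

$11,128.40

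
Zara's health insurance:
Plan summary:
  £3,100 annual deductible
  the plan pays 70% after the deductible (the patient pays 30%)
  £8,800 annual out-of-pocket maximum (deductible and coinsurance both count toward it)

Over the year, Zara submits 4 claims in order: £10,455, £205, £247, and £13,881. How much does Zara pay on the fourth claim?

£3,357.90

Claim 1 (£10,455): £3,100 to deductible, leaving £7,355; coinsurance £7,355 × 30% = £2,206.50. Patient owes £5,306.50 (running OOP £5,306.50).
Claim 2 (£205): 30% coinsurance on £205 = £61.50. Patient pays £61.50; OOP now £5,368.
Claim 3 (£247): deductible already satisfied, so patient's share is 30% × £247 = £74.10. Cost to patient: £74.10. OOP to date £5,442.10.
Claim 4 (£13,881): 30% coinsurance on £13,881 = £4,164.30. That would push OOP to £9,606.40, over the £8,800 cap, so patient pays £8,800 − £5,442.10 = £3,357.90.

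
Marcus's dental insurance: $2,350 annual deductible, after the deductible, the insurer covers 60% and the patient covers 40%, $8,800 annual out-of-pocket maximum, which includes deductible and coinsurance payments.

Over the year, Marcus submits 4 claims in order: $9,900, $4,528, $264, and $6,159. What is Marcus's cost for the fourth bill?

$1,513.20

#1 ($9,900): deductible takes $2,350, $7,550 remains; coinsurance $7,550 × 40% = $3,020. Cost to patient: $5,370. OOP to date $5,370.
#2 ($4,528): deductible met; 40% of $4,528 = $1,811.20. Patient pays $1,811.20; OOP now $7,181.20.
#3 ($264): deductible met; 40% of $264 = $105.60. Cost to patient: $105.60. OOP to date $7,286.80.
#4 ($6,159): deductible already satisfied, so patient's share is 40% × $6,159 = $2,463.60. That would push OOP to $9,750.40, over the $8,800 cap, so patient pays $8,800 − $7,286.80 = $1,513.20.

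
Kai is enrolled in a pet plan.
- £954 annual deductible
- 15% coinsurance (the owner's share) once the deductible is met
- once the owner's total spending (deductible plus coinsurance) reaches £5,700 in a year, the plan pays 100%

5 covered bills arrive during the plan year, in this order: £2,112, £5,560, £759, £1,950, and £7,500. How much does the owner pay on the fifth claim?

£1,125

Claim 1 (£2,112): deductible takes £954, £1,158 remains; coinsurance £1,158 × 15% = £173.70. Cost to owner: £1,127.70. OOP to date £1,127.70.
Claim 2 (£5,560): 15% coinsurance on £5,560 = £834. Owner pays £834; OOP now £1,961.70.
Claim 3 (£759): 15% coinsurance on £759 = £113.85. Owner owes £113.85 (running OOP £2,075.55).
Claim 4 (£1,950): 15% coinsurance on £1,950 = £292.50. Owner pays £292.50; OOP now £2,368.05.
Claim 5 (£7,500): deductible met; 15% of £7,500 = £1,125. Owner owes £1,125 (running OOP £3,493.05).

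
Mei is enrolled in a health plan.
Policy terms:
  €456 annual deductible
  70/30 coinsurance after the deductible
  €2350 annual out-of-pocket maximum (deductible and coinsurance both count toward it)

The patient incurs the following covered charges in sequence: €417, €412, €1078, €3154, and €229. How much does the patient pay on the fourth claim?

€946.20

#1 (€417): entire amount goes to the deductible. Patient owes €417 (running OOP €417).
#2 (€412): €39 to deductible, leaving €373; patient's 30% is €111.90. Cost to patient: €150.90. OOP to date €567.90.
#3 (€1078): 30% coinsurance on €1078 = €323.40. Cost to patient: €323.40. OOP to date €891.30.
#4 (€3154): deductible already satisfied, so patient's share is 30% × €3154 = €946.20. Cost to patient: €946.20. OOP to date €1837.50.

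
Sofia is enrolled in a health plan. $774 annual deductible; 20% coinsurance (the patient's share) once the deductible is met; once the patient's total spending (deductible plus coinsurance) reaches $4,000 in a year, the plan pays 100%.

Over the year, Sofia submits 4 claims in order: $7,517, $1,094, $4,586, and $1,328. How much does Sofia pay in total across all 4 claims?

$3,524.20

Bill 1, $7,517: deductible takes $774, $6,743 remains; 20% of $6,743 = $1,348.60. Patient pays $2,122.60; OOP now $2,122.60.
Bill 2, $1,094: deductible already satisfied, so patient's share is 20% × $1,094 = $218.80. Patient pays $218.80; OOP now $2,341.40.
Bill 3, $4,586: 20% coinsurance on $4,586 = $917.20. Patient pays $917.20; OOP now $3,258.60.
Bill 4, $1,328: 20% coinsurance on $1,328 = $265.60. Patient pays $265.60; OOP now $3,524.20.
Summing the patient's payments: $2,122.60 + $218.80 + $917.20 + $265.60 = $3,524.20.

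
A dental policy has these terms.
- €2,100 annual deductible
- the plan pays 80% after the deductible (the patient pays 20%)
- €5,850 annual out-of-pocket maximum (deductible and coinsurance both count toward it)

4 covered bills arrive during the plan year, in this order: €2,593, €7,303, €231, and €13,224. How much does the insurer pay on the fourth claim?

€11,079.40

Bill 1, €2,593: deductible takes €2,100, €493 remains; patient's 20% is €98.60. Patient owes €2,198.60 (running OOP €2,198.60). Insurer: €2,593 − €2,198.60 = €394.40.
Bill 2, €7,303: 20% coinsurance on €7,303 = €1,460.60. Cost to patient: €1,460.60. OOP to date €3,659.20. Plan pays €7,303 − €1,460.60 = €5,842.40.
Bill 3, €231: deductible already satisfied, so patient's share is 20% × €231 = €46.20. Patient pays €46.20; OOP now €3,705.40. Insurer: €231 − €46.20 = €184.80.
Bill 4, €13,224: 20% coinsurance on €13,224 = €2,644.80. Adding that to €3,705.40 gives €6,350.20, past the €5,850 cap; patient pays only €5,850 − €3,705.40 = €2,144.60. Plan pays €13,224 − €2,144.60 = €11,079.40.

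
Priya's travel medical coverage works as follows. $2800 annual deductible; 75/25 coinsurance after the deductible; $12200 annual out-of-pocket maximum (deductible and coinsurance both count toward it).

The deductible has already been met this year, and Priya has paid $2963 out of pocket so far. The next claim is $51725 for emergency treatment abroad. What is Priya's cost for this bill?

$9237

With the deductible met, the entire $51725 is subject to coinsurance.
Traveler's 25% share of $51725 is $12931.25.
Adding $12931.25 to the $2963 already spent would give $15894.25, which exceeds the $12200 cap; the traveler pays just $12200 − $2963 = $9237.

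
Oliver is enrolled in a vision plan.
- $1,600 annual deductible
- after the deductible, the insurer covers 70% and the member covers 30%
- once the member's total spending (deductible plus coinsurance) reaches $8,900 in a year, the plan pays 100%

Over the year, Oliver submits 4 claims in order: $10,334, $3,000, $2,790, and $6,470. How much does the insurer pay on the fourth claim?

$4,529

Claim 1 ($10,334): deductible takes $1,600, $8,734 remains; member's 30% is $2,620.20. Cost to member: $4,220.20. OOP to date $4,220.20. Plan pays $10,334 − $4,220.20 = $6,113.80.
Claim 2 ($3,000): deductible met; 30% of $3,000 = $900. Cost to member: $900. OOP to date $5,120.20. Plan pays $3,000 − $900 = $2,100.
Claim 3 ($2,790): 30% coinsurance on $2,790 = $837. Member owes $837 (running OOP $5,957.20). Plan pays $2,790 − $837 = $1,953.
Claim 4 ($6,470): deductible met; 30% of $6,470 = $1,941. Cost to member: $1,941. OOP to date $7,898.20. Plan pays $6,470 − $1,941 = $4,529.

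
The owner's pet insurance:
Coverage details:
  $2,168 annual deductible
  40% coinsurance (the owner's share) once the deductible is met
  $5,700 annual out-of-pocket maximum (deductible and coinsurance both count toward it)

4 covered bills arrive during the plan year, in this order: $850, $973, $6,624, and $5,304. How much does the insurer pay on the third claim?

$3,767.40

Bill 1, $850: fully absorbed by the deductible. Owner pays $850; OOP now $850. Insurer: $850 − $850 = $0.
Bill 2, $973: fully absorbed by the deductible. Owner pays $973; OOP now $1,823. Insurer: $973 − $973 = $0.
Bill 3, $6,624: deductible takes $345, $6,279 remains; coinsurance $6,279 × 40% = $2,511.60. Cost to owner: $2,856.60. OOP to date $4,679.60. Plan pays $6,624 − $2,856.60 = $3,767.40.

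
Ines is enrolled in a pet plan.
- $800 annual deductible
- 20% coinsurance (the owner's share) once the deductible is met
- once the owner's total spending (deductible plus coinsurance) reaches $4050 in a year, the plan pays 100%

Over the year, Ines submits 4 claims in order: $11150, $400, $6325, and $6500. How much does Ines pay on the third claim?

$1100

Claim 1 ($11150): $800 finishes the deductible; $10350 goes to coinsurance; 20% of $10350 = $2070. Owner owes $2870 (running OOP $2870).
Claim 2 ($400): deductible already satisfied, so owner's share is 20% × $400 = $80. Owner owes $80 (running OOP $2950).
Claim 3 ($6325): deductible already satisfied, so owner's share is 20% × $6325 = $1265. That would push OOP to $4215, over the $4050 cap, so owner pays $4050 − $2950 = $1100.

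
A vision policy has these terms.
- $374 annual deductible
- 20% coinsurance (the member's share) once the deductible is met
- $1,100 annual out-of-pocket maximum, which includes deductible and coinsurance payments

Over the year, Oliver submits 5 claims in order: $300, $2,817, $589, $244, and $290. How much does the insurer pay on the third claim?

$471.20

Bill 1, $300: entire amount goes to the deductible. Member pays $300; OOP now $300. Insurer: $300 − $300 = $0.
Bill 2, $2,817: $74 finishes the deductible; $2,743 goes to coinsurance; 20% of $2,743 = $548.60. Member pays $622.60; OOP now $922.60. Insurer: $2,817 − $622.60 = $2,194.40.
Bill 3, $589: deductible already satisfied, so member's share is 20% × $589 = $117.80. Member pays $117.80; OOP now $1,040.40. Insurer: $589 − $117.80 = $471.20.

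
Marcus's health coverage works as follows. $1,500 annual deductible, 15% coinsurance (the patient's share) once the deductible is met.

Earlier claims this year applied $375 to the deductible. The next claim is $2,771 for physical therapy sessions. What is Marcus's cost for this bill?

$1,371.90

$375 of the $1,500 deductible is already met, leaving $1,125.
That leaves $2,771 − $1,125 = $1,646 for coinsurance.
Coinsurance: $1,646 × 15% = $246.90.
Patient responsibility: $1,125 + $246.90 = $1,371.90.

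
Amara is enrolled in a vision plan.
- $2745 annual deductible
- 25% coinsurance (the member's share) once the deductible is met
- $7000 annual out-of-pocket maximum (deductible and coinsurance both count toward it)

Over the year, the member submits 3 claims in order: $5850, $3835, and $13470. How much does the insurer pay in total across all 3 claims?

#1 ($5850): deductible takes $2745, $3105 remains; member's 25% is $776.25. Cost to member: $3521.25. OOP to date $3521.25. Insurer: $5850 − $3521.25 = $2328.75.
#2 ($3835): deductible met; 25% of $3835 = $958.75. Cost to member: $958.75. OOP to date $4480. Insurer: $3835 − $958.75 = $2876.25.
#3 ($13470): deductible met; 25% of $13470 = $3367.50. That would push OOP to $7847.50, over the $7000 cap, so member pays $7000 − $4480 = $2520. Insurer: $13470 − $2520 = $10950.
Insurer total: $2328.75 + $2876.25 + $10950 = $16155.

$16155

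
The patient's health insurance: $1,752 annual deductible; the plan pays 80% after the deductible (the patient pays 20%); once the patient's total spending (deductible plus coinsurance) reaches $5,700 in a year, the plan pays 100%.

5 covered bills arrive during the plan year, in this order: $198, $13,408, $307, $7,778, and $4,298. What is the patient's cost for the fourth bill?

$1,515.80

#1 ($198): fully absorbed by the deductible. Patient owes $198 (running OOP $198).
#2 ($13,408): $1,554 finishes the deductible; $11,854 goes to coinsurance; 20% of $11,854 = $2,370.80. Patient pays $3,924.80; OOP now $4,122.80.
#3 ($307): deductible already satisfied, so patient's share is 20% × $307 = $61.40. Patient owes $61.40 (running OOP $4,184.20).
#4 ($7,778): deductible met; 20% of $7,778 = $1,555.60. Adding that to $4,184.20 gives $5,739.80, past the $5,700 cap; patient pays only $5,700 − $4,184.20 = $1,515.80.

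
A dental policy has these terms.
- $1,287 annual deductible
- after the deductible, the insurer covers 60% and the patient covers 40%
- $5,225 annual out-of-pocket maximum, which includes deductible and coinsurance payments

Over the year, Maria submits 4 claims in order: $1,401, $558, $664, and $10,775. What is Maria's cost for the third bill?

#1 ($1,401): deductible takes $1,287, $114 remains; patient's 40% is $45.60. Patient owes $1,332.60 (running OOP $1,332.60).
#2 ($558): deductible already satisfied, so patient's share is 40% × $558 = $223.20. Patient owes $223.20 (running OOP $1,555.80).
#3 ($664): deductible met; 40% of $664 = $265.60. Patient owes $265.60 (running OOP $1,821.40).

$265.60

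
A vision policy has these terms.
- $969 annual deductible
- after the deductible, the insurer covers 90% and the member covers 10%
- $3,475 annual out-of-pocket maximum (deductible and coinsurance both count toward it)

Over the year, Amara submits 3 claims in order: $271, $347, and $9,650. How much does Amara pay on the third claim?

$1,280.90

Claim 1 ($271): fully absorbed by the deductible. Member owes $271 (running OOP $271).
Claim 2 ($347): entire amount goes to the deductible. Member owes $347 (running OOP $618).
Claim 3 ($9,650): $351 finishes the deductible; $9,299 goes to coinsurance; member's 10% is $929.90. Cost to member: $1,280.90. OOP to date $1,898.90.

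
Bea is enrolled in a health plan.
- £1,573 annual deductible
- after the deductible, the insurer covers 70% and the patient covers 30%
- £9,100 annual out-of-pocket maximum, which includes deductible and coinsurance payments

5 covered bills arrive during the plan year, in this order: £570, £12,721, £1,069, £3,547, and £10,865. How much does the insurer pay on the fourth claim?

Bill 1, £570: entire amount goes to the deductible. Patient owes £570 (running OOP £570). Insurer: £570 − £570 = £0.
Bill 2, £12,721: deductible takes £1,003, £11,718 remains; patient's 30% is £3,515.40. Patient owes £4,518.40 (running OOP £5,088.40). Insurer: £12,721 − £4,518.40 = £8,202.60.
Bill 3, £1,069: 30% coinsurance on £1,069 = £320.70. Patient owes £320.70 (running OOP £5,409.10). Plan pays £1,069 − £320.70 = £748.30.
Bill 4, £3,547: deductible met; 30% of £3,547 = £1,064.10. Patient owes £1,064.10 (running OOP £6,473.20). Plan pays £3,547 − £1,064.10 = £2,482.90.

£2,482.90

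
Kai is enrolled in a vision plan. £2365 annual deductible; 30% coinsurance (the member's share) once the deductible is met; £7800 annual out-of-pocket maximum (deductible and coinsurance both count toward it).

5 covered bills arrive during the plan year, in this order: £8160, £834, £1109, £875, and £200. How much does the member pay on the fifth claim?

Claim 1 (£8160): deductible takes £2365, £5795 remains; 30% of £5795 = £1738.50. Member pays £4103.50; OOP now £4103.50.
Claim 2 (£834): deductible already satisfied, so member's share is 30% × £834 = £250.20. Cost to member: £250.20. OOP to date £4353.70.
Claim 3 (£1109): deductible already satisfied, so member's share is 30% × £1109 = £332.70. Member owes £332.70 (running OOP £4686.40).
Claim 4 (£875): 30% coinsurance on £875 = £262.50. Member pays £262.50; OOP now £4948.90.
Claim 5 (£200): 30% coinsurance on £200 = £60. Cost to member: £60. OOP to date £5008.90.

£60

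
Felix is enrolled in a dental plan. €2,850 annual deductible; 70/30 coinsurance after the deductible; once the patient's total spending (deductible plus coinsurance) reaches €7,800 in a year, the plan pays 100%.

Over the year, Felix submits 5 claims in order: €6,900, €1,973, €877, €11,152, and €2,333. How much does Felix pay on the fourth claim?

€2,880

Bill 1, €6,900: €2,850 to deductible, leaving €4,050; coinsurance €4,050 × 30% = €1,215. Cost to patient: €4,065. OOP to date €4,065.
Bill 2, €1,973: 30% coinsurance on €1,973 = €591.90. Patient owes €591.90 (running OOP €4,656.90).
Bill 3, €877: deductible met; 30% of €877 = €263.10. Cost to patient: €263.10. OOP to date €4,920.
Bill 4, €11,152: 30% coinsurance on €11,152 = €3,345.60. That would push OOP to €8,265.60, over the €7,800 cap, so patient pays €7,800 − €4,920 = €2,880.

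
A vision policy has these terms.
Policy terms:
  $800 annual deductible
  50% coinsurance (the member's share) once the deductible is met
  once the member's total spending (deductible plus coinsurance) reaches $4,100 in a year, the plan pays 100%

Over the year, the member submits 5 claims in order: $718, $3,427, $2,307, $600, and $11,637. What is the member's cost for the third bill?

Claim 1 ($718): fully absorbed by the deductible. Cost to member: $718. OOP to date $718.
Claim 2 ($3,427): deductible takes $82, $3,345 remains; 50% of $3,345 = $1,672.50. Member pays $1,754.50; OOP now $2,472.50.
Claim 3 ($2,307): 50% coinsurance on $2,307 = $1,153.50. Member pays $1,153.50; OOP now $3,626.

$1,153.50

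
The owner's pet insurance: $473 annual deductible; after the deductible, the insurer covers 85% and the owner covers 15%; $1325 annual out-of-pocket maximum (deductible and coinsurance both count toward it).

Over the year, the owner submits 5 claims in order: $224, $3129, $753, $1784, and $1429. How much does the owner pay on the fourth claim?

Claim 1 ($224): all of it applies to the deductible. Cost to owner: $224. OOP to date $224.
Claim 2 ($3129): $249 finishes the deductible; $2880 goes to coinsurance; 15% of $2880 = $432. Owner pays $681; OOP now $905.
Claim 3 ($753): deductible already satisfied, so owner's share is 15% × $753 = $112.95. Cost to owner: $112.95. OOP to date $1017.95.
Claim 4 ($1784): deductible already satisfied, so owner's share is 15% × $1784 = $267.60. Owner pays $267.60; OOP now $1285.55.

$267.60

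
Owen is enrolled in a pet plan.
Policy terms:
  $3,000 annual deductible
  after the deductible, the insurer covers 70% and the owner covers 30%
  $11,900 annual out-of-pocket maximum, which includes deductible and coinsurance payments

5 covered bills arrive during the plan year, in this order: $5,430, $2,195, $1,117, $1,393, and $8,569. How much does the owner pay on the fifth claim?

$2,570.70

#1 ($5,430): $3,000 to deductible, leaving $2,430; coinsurance $2,430 × 30% = $729. Owner pays $3,729; OOP now $3,729.
#2 ($2,195): deductible met; 30% of $2,195 = $658.50. Owner pays $658.50; OOP now $4,387.50.
#3 ($1,117): deductible met; 30% of $1,117 = $335.10. Owner owes $335.10 (running OOP $4,722.60).
#4 ($1,393): deductible already satisfied, so owner's share is 30% × $1,393 = $417.90. Owner owes $417.90 (running OOP $5,140.50).
#5 ($8,569): 30% coinsurance on $8,569 = $2,570.70. Cost to owner: $2,570.70. OOP to date $7,711.20.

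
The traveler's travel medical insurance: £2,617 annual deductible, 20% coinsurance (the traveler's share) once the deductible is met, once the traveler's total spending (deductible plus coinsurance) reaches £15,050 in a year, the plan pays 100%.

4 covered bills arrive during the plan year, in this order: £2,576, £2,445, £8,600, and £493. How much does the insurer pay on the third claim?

£6,880

Claim 1 (£2,576): entire amount goes to the deductible. Traveler owes £2,576 (running OOP £2,576). Insurer: £2,576 − £2,576 = £0.
Claim 2 (£2,445): £41 to deductible, leaving £2,404; traveler's 20% is £480.80. Traveler owes £521.80 (running OOP £3,097.80). Plan pays £2,445 − £521.80 = £1,923.20.
Claim 3 (£8,600): deductible already satisfied, so traveler's share is 20% × £8,600 = £1,720. Traveler owes £1,720 (running OOP £4,817.80). Insurer: £8,600 − £1,720 = £6,880.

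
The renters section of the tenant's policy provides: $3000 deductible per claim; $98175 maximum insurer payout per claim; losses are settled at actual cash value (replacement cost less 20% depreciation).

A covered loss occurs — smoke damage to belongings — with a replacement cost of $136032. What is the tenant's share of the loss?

$37857

At 20% depreciation, ACV = $136032 − $27206.40 = $108825.60.
Less the $3000 deductible: $108825.60 − $3000 = $105825.60.
$105825.60 exceeds the $98175 limit, so the insurer pays the limit: $98175.
Tenant's share is the uncovered remainder: $136032 − $98175 = $37857.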